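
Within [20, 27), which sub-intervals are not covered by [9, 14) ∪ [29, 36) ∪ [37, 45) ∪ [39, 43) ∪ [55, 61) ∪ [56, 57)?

The merged coverage is [9, 14), [29, 36), [37, 45), [55, 61).
Uncovered inside [20, 27): [20, 27).

[20, 27)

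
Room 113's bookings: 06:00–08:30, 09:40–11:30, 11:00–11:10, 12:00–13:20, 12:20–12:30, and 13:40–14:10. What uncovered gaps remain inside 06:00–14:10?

08:30–09:40, 11:30–12:00, 13:20–13:40

The merged coverage is 06:00–08:30, 09:40–11:30, 12:00–13:20, 13:40–14:10.
Uncovered inside 06:00–14:10: 08:30–09:40, 11:30–12:00, 13:20–13:40.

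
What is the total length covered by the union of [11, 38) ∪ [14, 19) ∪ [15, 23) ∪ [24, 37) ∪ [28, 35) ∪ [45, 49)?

31

Merged: [11, 38), [45, 49).
Lengths: 27 + 4 = 31.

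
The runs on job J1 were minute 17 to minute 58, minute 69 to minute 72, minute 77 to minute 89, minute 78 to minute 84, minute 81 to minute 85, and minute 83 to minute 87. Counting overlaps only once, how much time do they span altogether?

56 minutes

Merged: minute 17 to minute 58, minute 69 to minute 72, minute 77 to minute 89.
Lengths: 41 minutes + 3 minutes + 12 minutes = 56 minutes.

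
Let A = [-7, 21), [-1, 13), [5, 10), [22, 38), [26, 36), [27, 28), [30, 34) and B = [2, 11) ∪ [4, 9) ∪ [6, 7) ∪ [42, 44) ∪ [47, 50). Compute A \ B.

Merge the first list: [-7, 21), [22, 38).
Merge the second list: [2, 11), [42, 44), [47, 50).
[-7, 21) minus B → [-7, 2), [11, 21).
[22, 38): no B overlap → unchanged.

[-7, 2) ∪ [11, 21) ∪ [22, 38)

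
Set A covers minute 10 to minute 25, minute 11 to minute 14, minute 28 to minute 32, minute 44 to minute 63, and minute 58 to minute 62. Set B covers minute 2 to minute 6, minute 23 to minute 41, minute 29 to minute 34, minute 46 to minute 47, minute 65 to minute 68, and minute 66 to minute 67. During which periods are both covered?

minute 23 to minute 25, minute 28 to minute 32, minute 46 to minute 47

First set merges to minute 10 to minute 25, minute 28 to minute 32, minute 44 to minute 63.
Second set merges to minute 2 to minute 6, minute 23 to minute 41, minute 46 to minute 47, minute 65 to minute 68.
minute 10 to minute 25 meets the second set on minute 23 to minute 25.
minute 28 to minute 32 meets the second set on minute 28 to minute 32.
minute 44 to minute 63 meets the second set on minute 46 to minute 47.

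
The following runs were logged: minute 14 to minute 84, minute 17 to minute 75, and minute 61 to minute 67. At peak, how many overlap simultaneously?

3

At minute 61, 3 of the intervals are simultaneously active.
No point has more.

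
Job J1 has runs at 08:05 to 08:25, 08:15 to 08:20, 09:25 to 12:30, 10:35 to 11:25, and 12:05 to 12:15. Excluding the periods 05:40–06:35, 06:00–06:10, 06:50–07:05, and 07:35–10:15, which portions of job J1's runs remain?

Merge the first list: 08:05–08:25, 09:25–12:30.
Merge the second list: 05:40–06:35, 06:50–07:05, 07:35–10:15.
08:05–08:25: entirely removed.
09:25–12:30 \ B = 10:15–12:30.

10:15–12:30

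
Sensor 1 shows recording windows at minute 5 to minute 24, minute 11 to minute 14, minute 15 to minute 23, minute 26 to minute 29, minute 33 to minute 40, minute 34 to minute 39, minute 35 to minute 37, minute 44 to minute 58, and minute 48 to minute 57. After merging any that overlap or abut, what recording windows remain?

minute 11 to minute 14 overlaps/touches minute 5 to minute 24 → extend to minute 5 to minute 24.
minute 15 to minute 23 overlaps/touches minute 5 to minute 24 → extend to minute 5 to minute 24.
minute 26 to minute 29 is disjoint → start new block.
minute 33 to minute 40 is disjoint → start new block.
minute 34 to minute 39 overlaps/touches minute 33 to minute 40 → extend to minute 33 to minute 40.
minute 35 to minute 37 overlaps/touches minute 33 to minute 40 → extend to minute 33 to minute 40.
minute 44 to minute 58 is disjoint → start new block.
minute 48 to minute 57 overlaps/touches minute 44 to minute 58 → extend to minute 44 to minute 58.

minute 5 to minute 24, minute 26 to minute 29, minute 33 to minute 40, minute 44 to minute 58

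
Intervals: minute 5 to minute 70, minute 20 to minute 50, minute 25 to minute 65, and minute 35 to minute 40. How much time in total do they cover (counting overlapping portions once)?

65 minutes

Merged: minute 5 to minute 70.
Length: 65 minutes.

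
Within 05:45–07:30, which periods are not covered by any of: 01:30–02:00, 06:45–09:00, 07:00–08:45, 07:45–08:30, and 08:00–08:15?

05:45–06:45

The merged coverage is 01:30–02:00, 06:45–09:00.
Gaps within 05:45–07:30: 05:45–06:45.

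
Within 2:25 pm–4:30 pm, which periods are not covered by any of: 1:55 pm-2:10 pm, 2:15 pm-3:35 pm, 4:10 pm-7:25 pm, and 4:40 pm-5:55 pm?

Covered (merged): 1:55 pm–2:10 pm, 2:15 pm–3:35 pm, 4:10 pm–7:25 pm.
Complement within 2:25 pm–4:30 pm: 3:35 pm–4:10 pm.

3:35 pm–4:10 pm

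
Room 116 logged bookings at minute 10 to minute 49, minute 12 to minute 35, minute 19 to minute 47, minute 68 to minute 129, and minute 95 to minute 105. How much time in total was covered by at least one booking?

100 minutes

Merged: minute 10 to minute 49, minute 68 to minute 129.
Lengths: 39 minutes + 61 minutes = 100 minutes.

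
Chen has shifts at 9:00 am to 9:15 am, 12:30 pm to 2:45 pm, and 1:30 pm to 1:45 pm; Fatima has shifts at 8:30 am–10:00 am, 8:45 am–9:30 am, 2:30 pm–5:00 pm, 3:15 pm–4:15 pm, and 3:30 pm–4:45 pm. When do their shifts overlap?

First set merges to 9:00 am–9:15 am, 12:30 pm–2:45 pm.
Second set merges to 8:30 am–10:00 am, 2:30 pm–5:00 pm.
9:00 am–9:15 am ∩ B → 9:00 am–9:15 am.
12:30 pm–2:45 pm ∩ B → 2:30 pm–2:45 pm.

9:00 am–9:15 am, 2:30 pm–2:45 pm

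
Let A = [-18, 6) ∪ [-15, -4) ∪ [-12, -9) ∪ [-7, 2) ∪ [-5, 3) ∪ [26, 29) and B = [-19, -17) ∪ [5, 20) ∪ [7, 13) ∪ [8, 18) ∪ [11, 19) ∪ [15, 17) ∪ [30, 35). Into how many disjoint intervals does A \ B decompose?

A, merged: [-18, 6), [26, 29).
B, merged: [-19, -17), [5, 20), [30, 35).
A \ B = [-17, 5), [26, 29).
That is 2 disjoint pieces.

2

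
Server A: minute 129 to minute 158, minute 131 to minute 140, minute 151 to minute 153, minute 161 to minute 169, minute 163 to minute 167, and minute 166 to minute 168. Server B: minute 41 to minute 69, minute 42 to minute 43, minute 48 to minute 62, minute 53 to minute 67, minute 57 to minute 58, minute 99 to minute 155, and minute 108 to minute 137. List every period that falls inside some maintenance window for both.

First set merges to minute 129 to minute 158, minute 161 to minute 169.
Second set merges to minute 41 to minute 69, minute 99 to minute 155.
minute 129 to minute 158 overlaps B on minute 129 to minute 155.
minute 161 to minute 169 falls entirely outside B.

minute 129 to minute 155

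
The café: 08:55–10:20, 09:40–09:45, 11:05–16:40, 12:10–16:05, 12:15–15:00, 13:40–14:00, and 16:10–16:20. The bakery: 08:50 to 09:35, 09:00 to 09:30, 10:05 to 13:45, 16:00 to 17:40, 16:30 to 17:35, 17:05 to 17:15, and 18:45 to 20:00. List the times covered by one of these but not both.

08:50–08:55, 09:35–10:05, 10:20–11:05, 13:45–16:00, 16:40–17:40, 18:45–20:00

A, merged: 08:55–10:20, 11:05–16:40.
B, merged: 08:50–09:35, 10:05–13:45, 16:00–17:40, 18:45–20:00.
A \ B = 09:35–10:05, 13:45–16:00.
B \ A = 08:50–08:55, 10:20–11:05, 16:40–17:40, 18:45–20:00.
Union of the two gives the symmetric difference.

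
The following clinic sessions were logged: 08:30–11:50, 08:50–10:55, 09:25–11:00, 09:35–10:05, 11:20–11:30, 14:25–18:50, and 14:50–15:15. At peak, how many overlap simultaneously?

Sweep endpoints in order; track running count of active intervals.
Peak of 4 reached at 09:35.

4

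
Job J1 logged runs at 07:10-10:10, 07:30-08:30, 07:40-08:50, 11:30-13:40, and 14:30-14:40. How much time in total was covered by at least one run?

5 h 20 min

Merged: 07:10–10:10, 11:30–13:40, 14:30–14:40.
Lengths: 3 h + 2 h 10 min + 10 min = 5 h 20 min.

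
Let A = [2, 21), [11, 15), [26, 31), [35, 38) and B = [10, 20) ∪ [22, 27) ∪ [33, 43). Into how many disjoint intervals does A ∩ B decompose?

A, merged: [2, 21), [26, 31), [35, 38).
A ∩ B = [10, 20), [26, 27), [35, 38).
That is 3 disjoint pieces.

3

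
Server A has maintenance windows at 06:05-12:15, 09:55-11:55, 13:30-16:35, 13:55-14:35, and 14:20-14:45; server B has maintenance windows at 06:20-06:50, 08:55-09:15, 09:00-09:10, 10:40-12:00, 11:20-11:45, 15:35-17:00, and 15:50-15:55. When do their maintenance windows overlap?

06:20–06:50, 08:55–09:15, 10:40–12:00, 15:35–16:35

A, merged: 06:05–12:15, 13:30–16:35.
B, merged: 06:20–06:50, 08:55–09:15, 10:40–12:00, 15:35–17:00.
06:05–12:15 overlaps B on 06:20–06:50, 08:55–09:15, 10:40–12:00.
13:30–16:35 overlaps B on 15:35–16:35.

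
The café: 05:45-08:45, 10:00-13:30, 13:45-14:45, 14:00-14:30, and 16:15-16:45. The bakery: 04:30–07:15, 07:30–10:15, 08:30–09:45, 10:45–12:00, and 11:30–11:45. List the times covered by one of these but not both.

04:30-05:45, 07:15-07:30, 08:45-10:00, 10:15-10:45, 12:00-13:30, 13:45-14:45, 16:15-16:45

Merge the first list: 05:45-08:45, 10:00-13:30, 13:45-14:45, 16:15-16:45.
Merge the second list: 04:30-07:15, 07:30-10:15, 10:45-12:00.
A but not B: 07:15-07:30, 10:15-10:45, 12:00-13:30, 13:45-14:45, 16:15-16:45.
B but not A: 04:30-05:45, 08:45-10:00.
Combining gives A △ B.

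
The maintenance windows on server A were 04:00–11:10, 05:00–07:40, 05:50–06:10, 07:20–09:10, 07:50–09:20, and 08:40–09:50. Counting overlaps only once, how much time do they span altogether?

7 h 10 min

Merged: 04:00–11:10.
Length: 7 h 10 min.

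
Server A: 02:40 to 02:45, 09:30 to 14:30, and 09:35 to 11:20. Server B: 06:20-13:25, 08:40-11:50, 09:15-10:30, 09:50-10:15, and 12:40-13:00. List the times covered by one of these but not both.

Merge the first list: 02:40–02:45, 09:30–14:30.
Merge the second list: 06:20–13:25.
A \ B = 02:40–02:45, 13:25–14:30.
B \ A = 06:20–09:30.
Union of the two gives the symmetric difference.

02:40–02:45, 06:20–09:30, 13:25–14:30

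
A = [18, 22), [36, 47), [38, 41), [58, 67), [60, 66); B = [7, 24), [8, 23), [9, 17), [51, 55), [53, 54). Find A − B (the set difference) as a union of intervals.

[36, 47) ∪ [58, 67)

First set merges to [18, 22), [36, 47), [58, 67).
Second set merges to [7, 24), [51, 55).
[18, 22) lies entirely inside B → drops out.
[36, 47) is untouched.
[58, 67) is untouched.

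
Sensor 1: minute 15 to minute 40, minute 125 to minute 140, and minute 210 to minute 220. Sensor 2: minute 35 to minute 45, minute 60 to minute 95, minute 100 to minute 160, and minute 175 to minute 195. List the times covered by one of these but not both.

Only in the first: minute 15 to minute 35, minute 210 to minute 220.
Only in the second: minute 40 to minute 45, minute 60 to minute 95, minute 100 to minute 125, minute 140 to minute 160, minute 175 to minute 195.
Together these are the periods covered by exactly one.

minute 15 to minute 35, minute 40 to minute 45, minute 60 to minute 95, minute 100 to minute 125, minute 140 to minute 160, minute 175 to minute 195, minute 210 to minute 220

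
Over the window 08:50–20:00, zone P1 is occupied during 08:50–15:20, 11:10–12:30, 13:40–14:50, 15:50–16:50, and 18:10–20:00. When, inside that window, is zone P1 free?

After merging, the occupied span is 08:50–15:20, 15:50–16:50, 18:10–20:00.
Uncovered inside 08:50–20:00: 15:20–15:50, 16:50–18:10.

15:20–15:50, 16:50–18:10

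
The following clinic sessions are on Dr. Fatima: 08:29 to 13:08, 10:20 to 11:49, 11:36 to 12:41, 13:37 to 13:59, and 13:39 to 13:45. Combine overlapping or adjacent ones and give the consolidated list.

10:20–11:49 overlaps/touches 08:29–13:08 → extend to 08:29–13:08.
11:36–12:41 overlaps/touches 08:29–13:08 → extend to 08:29–13:08.
13:37–13:59 is disjoint → start new block.
13:39–13:45 overlaps/touches 13:37–13:59 → extend to 13:37–13:59.

08:29–13:08, 13:37–13:59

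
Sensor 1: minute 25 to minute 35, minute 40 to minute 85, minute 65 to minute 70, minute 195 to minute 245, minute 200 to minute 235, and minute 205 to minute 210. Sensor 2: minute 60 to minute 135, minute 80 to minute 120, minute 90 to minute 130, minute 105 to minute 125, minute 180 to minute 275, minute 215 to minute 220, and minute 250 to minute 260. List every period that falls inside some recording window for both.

minute 60 to minute 85, minute 195 to minute 245

Merge the first list: minute 25 to minute 35, minute 40 to minute 85, minute 195 to minute 245.
Merge the second list: minute 60 to minute 135, minute 180 to minute 275.
minute 25 to minute 35 falls entirely outside B.
minute 40 to minute 85 overlaps B on minute 60 to minute 85.
minute 195 to minute 245 overlaps B on minute 195 to minute 245.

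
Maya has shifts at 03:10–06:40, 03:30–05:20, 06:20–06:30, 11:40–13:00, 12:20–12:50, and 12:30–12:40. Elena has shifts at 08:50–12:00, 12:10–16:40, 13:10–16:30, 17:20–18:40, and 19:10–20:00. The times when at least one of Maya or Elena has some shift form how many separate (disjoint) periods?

4

First set merges to 03:10–06:40, 11:40–13:00.
Second set merges to 08:50–12:00, 12:10–16:40, 17:20–18:40, 19:10–20:00.
A ∪ B = 03:10–06:40, 08:50–16:40, 17:20–18:40, 19:10–20:00.
That is 4 disjoint pieces.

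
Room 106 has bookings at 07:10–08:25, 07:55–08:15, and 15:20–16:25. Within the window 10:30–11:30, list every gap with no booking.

10:30–11:30

After merging, the occupied span is 07:10–08:25, 15:20–16:25.
Complement within 10:30–11:30: 10:30–11:30.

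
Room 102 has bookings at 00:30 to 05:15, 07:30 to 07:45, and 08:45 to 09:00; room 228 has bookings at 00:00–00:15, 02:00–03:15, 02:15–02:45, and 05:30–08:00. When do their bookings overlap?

Merge the second list: 00:00–00:15, 02:00–03:15, 05:30–08:00.
00:30–05:15 overlaps B on 02:00–03:15.
07:30–07:45 overlaps B on 07:30–07:45.
08:45–09:00 falls entirely outside B.

02:00–03:15, 07:30–07:45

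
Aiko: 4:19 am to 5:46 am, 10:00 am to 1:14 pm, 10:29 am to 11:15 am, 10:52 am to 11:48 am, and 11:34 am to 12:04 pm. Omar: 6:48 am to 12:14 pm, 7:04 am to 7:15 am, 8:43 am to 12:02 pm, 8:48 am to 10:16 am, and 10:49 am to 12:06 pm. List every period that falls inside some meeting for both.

Merge the first list: 4:19 am–5:46 am, 10:00 am–1:14 pm.
Merge the second list: 6:48 am–12:14 pm.
4:19 am–5:46 am: no overlap with the second set.
10:00 am–1:14 pm meets the second set on 10:00 am–12:14 pm.

10:00 am–12:14 pm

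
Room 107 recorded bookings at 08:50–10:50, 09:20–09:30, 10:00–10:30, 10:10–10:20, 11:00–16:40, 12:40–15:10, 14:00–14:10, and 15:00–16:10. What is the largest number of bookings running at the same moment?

3

Sweep endpoints in order; track running count of active intervals.
Peak of 3 reached at 10:10.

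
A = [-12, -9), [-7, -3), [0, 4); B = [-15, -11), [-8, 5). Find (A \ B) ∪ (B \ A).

[-15, -12) ∪ [-11, -9) ∪ [-8, -7) ∪ [-3, 0) ∪ [4, 5)

A but not B: [-11, -9).
B but not A: [-15, -12), [-8, -7), [-3, 0), [4, 5).
Combining gives A △ B.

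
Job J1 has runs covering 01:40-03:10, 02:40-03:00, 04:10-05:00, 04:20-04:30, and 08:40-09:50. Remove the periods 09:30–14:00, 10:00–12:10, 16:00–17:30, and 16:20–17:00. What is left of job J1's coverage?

First set merges to 01:40-03:10, 04:10-05:00, 08:40-09:50.
Second set merges to 09:30-14:00, 16:00-17:30.
01:40-03:10: no B overlap → unchanged.
04:10-05:00: no B overlap → unchanged.
08:40-09:50 minus B → 08:40-09:30.

01:40-03:10, 04:10-05:00, 08:40-09:30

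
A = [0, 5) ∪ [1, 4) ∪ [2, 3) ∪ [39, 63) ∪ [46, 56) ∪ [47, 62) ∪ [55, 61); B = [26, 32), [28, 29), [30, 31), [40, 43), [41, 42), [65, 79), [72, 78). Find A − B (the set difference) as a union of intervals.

First set merges to [0, 5), [39, 63).
Second set merges to [26, 32), [40, 43), [65, 79).
[0, 5): nothing removed.
[39, 63) \ B = [39, 40), [43, 63).

[0, 5) ∪ [39, 40) ∪ [43, 63)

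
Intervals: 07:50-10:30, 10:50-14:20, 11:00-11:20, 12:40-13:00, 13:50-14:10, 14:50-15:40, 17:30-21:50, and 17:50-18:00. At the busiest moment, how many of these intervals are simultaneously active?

2

At 11:00, 2 of the intervals are simultaneously active.
No point has more.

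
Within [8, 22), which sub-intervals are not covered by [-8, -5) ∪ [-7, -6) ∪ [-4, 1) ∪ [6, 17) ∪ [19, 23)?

[17, 19)

After merging, the occupied span is [-8, -5), [-4, 1), [6, 17), [19, 23).
Complement within [8, 22): [17, 19).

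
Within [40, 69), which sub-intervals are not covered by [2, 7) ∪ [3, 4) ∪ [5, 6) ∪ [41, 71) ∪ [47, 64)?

The merged coverage is [2, 7), [41, 71).
Gaps within [40, 69): [40, 41).

[40, 41)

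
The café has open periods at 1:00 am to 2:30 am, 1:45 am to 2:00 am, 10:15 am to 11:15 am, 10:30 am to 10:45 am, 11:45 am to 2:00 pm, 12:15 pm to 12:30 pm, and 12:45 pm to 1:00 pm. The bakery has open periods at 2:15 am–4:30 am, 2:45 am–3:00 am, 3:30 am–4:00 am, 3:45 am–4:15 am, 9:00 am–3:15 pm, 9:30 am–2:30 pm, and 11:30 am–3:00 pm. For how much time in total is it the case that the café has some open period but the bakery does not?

A, merged: 1:00 am–2:30 am, 10:15 am–11:15 am, 11:45 am–2:00 pm.
B, merged: 2:15 am–4:30 am, 9:00 am–3:15 pm.
A \ B = 1:00 am–2:15 am.
Total: 1 h 15 min.

1 h 15 min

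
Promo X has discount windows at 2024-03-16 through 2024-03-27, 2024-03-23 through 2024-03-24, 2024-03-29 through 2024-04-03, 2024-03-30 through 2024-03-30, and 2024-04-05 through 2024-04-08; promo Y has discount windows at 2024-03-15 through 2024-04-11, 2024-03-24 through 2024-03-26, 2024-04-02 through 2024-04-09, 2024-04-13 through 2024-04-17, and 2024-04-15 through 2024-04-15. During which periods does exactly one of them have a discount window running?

2024-03-15 through 2024-03-15, 2024-03-28 through 2024-03-28, 2024-04-04 through 2024-04-04, 2024-04-09 through 2024-04-11, 2024-04-13 through 2024-04-17

Merge the first list: 2024-03-16 through 2024-03-27, 2024-03-29 through 2024-04-03, 2024-04-05 through 2024-04-08.
Merge the second list: 2024-03-15 through 2024-04-11, 2024-04-13 through 2024-04-17.
Only in the first: none.
Only in the second: 2024-03-15 through 2024-03-15, 2024-03-28 through 2024-03-28, 2024-04-04 through 2024-04-04, 2024-04-09 through 2024-04-11, 2024-04-13 through 2024-04-17.
Together these are the periods covered by exactly one.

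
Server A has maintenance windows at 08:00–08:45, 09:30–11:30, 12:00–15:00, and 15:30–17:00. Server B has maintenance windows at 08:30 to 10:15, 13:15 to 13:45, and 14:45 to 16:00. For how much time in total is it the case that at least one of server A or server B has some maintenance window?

8 h 30 min

A ∪ B = 08:00–11:30, 12:00–17:00.
Total: 3 h 30 min + 5 h = 8 h 30 min.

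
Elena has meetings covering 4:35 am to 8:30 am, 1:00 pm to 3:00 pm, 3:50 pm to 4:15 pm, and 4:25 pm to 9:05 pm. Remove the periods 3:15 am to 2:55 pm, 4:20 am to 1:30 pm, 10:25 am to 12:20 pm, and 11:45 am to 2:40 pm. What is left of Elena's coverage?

2:55 pm-3:00 pm, 3:50 pm-4:15 pm, 4:25 pm-9:05 pm

Merge the second list: 3:15 am-2:55 pm.
4:35 am-8:30 am: entirely removed.
1:00 pm-3:00 pm \ B = 2:55 pm-3:00 pm.
3:50 pm-4:15 pm: nothing removed.
4:25 pm-9:05 pm: nothing removed.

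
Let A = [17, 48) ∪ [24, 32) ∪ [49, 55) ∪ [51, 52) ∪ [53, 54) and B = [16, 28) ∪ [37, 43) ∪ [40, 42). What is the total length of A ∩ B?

First set merges to [17, 48), [49, 55).
Second set merges to [16, 28), [37, 43).
A ∩ B = [17, 28), [37, 43).
Total: 11 + 6 = 17.

17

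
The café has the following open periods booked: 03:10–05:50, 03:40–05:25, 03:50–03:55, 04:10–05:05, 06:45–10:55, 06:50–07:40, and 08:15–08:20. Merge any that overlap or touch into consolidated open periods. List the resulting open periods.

03:40-05:25 overlaps/touches 03:10-05:50 → extend to 03:10-05:50.
03:50-03:55 overlaps/touches 03:10-05:50 → extend to 03:10-05:50.
04:10-05:05 overlaps/touches 03:10-05:50 → extend to 03:10-05:50.
06:45-10:55 is disjoint → start new block.
06:50-07:40 overlaps/touches 06:45-10:55 → extend to 06:45-10:55.
08:15-08:20 overlaps/touches 06:45-10:55 → extend to 06:45-10:55.

03:10-05:50, 06:45-10:55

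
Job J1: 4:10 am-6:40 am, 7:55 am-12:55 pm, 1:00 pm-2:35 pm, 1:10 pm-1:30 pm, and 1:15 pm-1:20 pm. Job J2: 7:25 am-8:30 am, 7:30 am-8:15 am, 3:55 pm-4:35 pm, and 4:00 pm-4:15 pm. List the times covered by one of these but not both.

4:10 am–6:40 am, 7:25 am–7:55 am, 8:30 am–12:55 pm, 1:00 pm–2:35 pm, 3:55 pm–4:35 pm

A, merged: 4:10 am–6:40 am, 7:55 am–12:55 pm, 1:00 pm–2:35 pm.
B, merged: 7:25 am–8:30 am, 3:55 pm–4:35 pm.
A but not B: 4:10 am–6:40 am, 8:30 am–12:55 pm, 1:00 pm–2:35 pm.
B but not A: 7:25 am–7:55 am, 3:55 pm–4:35 pm.
Combining gives A △ B.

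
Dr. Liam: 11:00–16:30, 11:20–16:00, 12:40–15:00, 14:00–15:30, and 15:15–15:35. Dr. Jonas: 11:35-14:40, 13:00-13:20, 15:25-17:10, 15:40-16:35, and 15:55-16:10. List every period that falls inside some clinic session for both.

11:35–14:40, 15:25–16:30

Merge the first list: 11:00–16:30.
Merge the second list: 11:35–14:40, 15:25–17:10.
11:00–16:30 ∩ B → 11:35–14:40, 15:25–16:30.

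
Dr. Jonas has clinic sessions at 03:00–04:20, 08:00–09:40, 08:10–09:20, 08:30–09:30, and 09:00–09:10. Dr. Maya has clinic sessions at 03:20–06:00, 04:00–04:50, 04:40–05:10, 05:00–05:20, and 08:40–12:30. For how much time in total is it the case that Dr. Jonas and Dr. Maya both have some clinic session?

2 h

Merge the first list: 03:00-04:20, 08:00-09:40.
Merge the second list: 03:20-06:00, 08:40-12:30.
A ∩ B = 03:20-04:20, 08:40-09:40.
Total: 1 h + 1 h = 2 h.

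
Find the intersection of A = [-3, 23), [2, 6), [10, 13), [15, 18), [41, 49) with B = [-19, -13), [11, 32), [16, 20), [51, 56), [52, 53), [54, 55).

A, merged: [-3, 23), [41, 49).
B, merged: [-19, -13), [11, 32), [51, 56).
[-3, 23) meets the second set on [11, 23).
[41, 49): no overlap with the second set.

[11, 23)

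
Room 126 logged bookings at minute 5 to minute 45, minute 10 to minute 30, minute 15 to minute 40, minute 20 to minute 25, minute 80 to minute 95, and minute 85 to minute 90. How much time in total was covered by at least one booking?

55 minutes

Merged: minute 5 to minute 45, minute 80 to minute 95.
Lengths: 40 minutes + 15 minutes = 55 minutes.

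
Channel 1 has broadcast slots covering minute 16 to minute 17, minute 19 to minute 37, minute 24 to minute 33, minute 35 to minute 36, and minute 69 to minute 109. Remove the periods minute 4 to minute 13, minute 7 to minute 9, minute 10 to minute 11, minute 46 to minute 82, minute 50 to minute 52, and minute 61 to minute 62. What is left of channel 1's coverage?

minute 16 to minute 17, minute 19 to minute 37, minute 82 to minute 109

Merge the first list: minute 16 to minute 17, minute 19 to minute 37, minute 69 to minute 109.
Merge the second list: minute 4 to minute 13, minute 46 to minute 82.
minute 16 to minute 17: no B overlap → unchanged.
minute 19 to minute 37: no B overlap → unchanged.
minute 69 to minute 109 minus B → minute 82 to minute 109.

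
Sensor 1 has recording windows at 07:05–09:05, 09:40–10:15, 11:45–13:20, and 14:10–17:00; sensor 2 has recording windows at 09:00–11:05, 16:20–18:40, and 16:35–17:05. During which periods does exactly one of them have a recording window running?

07:05–09:00, 09:05–09:40, 10:15–11:05, 11:45–13:20, 14:10–16:20, 17:00–18:40

Merge the second list: 09:00–11:05, 16:20–18:40.
A \ B = 07:05–09:00, 11:45–13:20, 14:10–16:20.
B \ A = 09:05–09:40, 10:15–11:05, 17:00–18:40.
Union of the two gives the symmetric difference.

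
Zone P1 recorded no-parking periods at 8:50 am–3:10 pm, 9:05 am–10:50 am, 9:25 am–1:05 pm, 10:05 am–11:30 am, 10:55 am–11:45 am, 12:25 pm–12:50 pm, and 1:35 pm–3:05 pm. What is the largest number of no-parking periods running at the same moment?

4

Sweep endpoints in order; track running count of active intervals.
Peak of 4 reached at 10:05 am.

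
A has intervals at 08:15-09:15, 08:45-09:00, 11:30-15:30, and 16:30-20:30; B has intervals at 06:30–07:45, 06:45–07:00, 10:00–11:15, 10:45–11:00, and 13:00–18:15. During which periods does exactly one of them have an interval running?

06:30–07:45, 08:15–09:15, 10:00–11:15, 11:30–13:00, 15:30–16:30, 18:15–20:30

A, merged: 08:15–09:15, 11:30–15:30, 16:30–20:30.
B, merged: 06:30–07:45, 10:00–11:15, 13:00–18:15.
A \ B = 08:15–09:15, 11:30–13:00, 18:15–20:30.
B \ A = 06:30–07:45, 10:00–11:15, 15:30–16:30.
Union of the two gives the symmetric difference.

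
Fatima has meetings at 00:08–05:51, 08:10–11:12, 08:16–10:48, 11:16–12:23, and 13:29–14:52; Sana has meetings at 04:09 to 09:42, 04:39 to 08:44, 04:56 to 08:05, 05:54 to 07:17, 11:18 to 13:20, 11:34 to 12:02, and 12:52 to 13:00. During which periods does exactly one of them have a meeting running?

A, merged: 00:08-05:51, 08:10-11:12, 11:16-12:23, 13:29-14:52.
B, merged: 04:09-09:42, 11:18-13:20.
A but not B: 00:08-04:09, 09:42-11:12, 11:16-11:18, 13:29-14:52.
B but not A: 05:51-08:10, 12:23-13:20.
Combining gives A △ B.

00:08-04:09, 05:51-08:10, 09:42-11:12, 11:16-11:18, 12:23-13:20, 13:29-14:52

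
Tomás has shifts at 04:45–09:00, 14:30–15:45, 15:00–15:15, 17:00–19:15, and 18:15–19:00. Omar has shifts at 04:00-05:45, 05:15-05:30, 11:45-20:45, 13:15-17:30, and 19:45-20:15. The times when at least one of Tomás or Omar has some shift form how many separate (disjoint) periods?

First set merges to 04:45–09:00, 14:30–15:45, 17:00–19:15.
Second set merges to 04:00–05:45, 11:45–20:45.
A ∪ B = 04:00–09:00, 11:45–20:45.
That is 2 disjoint pieces.

2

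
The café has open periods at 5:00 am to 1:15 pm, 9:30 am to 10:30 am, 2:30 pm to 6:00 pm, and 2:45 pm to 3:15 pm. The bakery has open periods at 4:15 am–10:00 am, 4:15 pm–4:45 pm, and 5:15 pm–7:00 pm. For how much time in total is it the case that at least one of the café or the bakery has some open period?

A, merged: 5:00 am-1:15 pm, 2:30 pm-6:00 pm.
A ∪ B = 4:15 am-1:15 pm, 2:30 pm-7:00 pm.
Total: 9 h + 4 h 30 min = 13 h 30 min.

13 h 30 min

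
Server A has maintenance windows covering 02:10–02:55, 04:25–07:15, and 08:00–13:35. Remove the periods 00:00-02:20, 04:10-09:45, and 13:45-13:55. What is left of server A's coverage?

02:20–02:55, 09:45–13:35

02:10–02:55 \ B = 02:20–02:55.
04:25–07:15: entirely removed.
08:00–13:35 \ B = 09:45–13:35.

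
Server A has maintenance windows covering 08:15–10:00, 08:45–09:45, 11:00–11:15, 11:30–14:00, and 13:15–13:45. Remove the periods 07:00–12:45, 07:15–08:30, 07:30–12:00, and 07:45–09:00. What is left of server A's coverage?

12:45–14:00

Merge the first list: 08:15–10:00, 11:00–11:15, 11:30–14:00.
Merge the second list: 07:00–12:45.
08:15–10:00: entirely removed.
11:00–11:15: entirely removed.
11:30–14:00 \ B = 12:45–14:00.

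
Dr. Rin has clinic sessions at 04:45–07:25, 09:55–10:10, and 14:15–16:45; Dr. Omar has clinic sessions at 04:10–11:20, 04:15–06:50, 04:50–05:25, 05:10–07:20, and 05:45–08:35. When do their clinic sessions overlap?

04:45–07:25, 09:55–10:10

Merge the second list: 04:10–11:20.
04:45–07:25 ∩ B → 04:45–07:25.
09:55–10:10 ∩ B → 09:55–10:10.
14:15–16:45 meets no B interval.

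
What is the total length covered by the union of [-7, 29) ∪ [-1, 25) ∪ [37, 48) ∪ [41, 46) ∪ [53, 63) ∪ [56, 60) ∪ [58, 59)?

57

Merged: [-7, 29), [37, 48), [53, 63).
Lengths: 36 + 11 + 10 = 57.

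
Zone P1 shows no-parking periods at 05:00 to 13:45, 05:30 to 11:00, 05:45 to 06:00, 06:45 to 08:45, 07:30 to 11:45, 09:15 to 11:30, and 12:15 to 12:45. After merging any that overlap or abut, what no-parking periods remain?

05:00–13:45

05:30–11:00 overlaps/touches 05:00–13:45 → extend to 05:00–13:45.
05:45–06:00 overlaps/touches 05:00–13:45 → extend to 05:00–13:45.
06:45–08:45 overlaps/touches 05:00–13:45 → extend to 05:00–13:45.
07:30–11:45 overlaps/touches 05:00–13:45 → extend to 05:00–13:45.
09:15–11:30 overlaps/touches 05:00–13:45 → extend to 05:00–13:45.
12:15–12:45 overlaps/touches 05:00–13:45 → extend to 05:00–13:45.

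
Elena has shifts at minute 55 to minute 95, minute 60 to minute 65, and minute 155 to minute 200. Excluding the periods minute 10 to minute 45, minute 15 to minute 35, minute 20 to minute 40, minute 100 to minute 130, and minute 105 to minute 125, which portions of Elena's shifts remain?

minute 55 to minute 95, minute 155 to minute 200

First set merges to minute 55 to minute 95, minute 155 to minute 200.
Second set merges to minute 10 to minute 45, minute 100 to minute 130.
minute 55 to minute 95: nothing removed.
minute 155 to minute 200: nothing removed.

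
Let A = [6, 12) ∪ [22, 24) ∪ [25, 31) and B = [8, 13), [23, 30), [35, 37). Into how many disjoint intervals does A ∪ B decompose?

3

A ∪ B = [6, 13), [22, 31), [35, 37).
That is 3 disjoint pieces.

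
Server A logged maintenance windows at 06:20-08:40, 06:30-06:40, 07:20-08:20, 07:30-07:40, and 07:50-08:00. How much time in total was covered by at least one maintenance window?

Merged: 06:20–08:40.
Length: 2 h 20 min.

2 h 20 min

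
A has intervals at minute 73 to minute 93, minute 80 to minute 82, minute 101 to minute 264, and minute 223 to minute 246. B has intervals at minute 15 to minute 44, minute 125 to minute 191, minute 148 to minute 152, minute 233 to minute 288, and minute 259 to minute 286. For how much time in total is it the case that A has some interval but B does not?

A, merged: minute 73 to minute 93, minute 101 to minute 264.
B, merged: minute 15 to minute 44, minute 125 to minute 191, minute 233 to minute 288.
A \ B = minute 73 to minute 93, minute 101 to minute 125, minute 191 to minute 233.
Total: 20 minutes + 24 minutes + 42 minutes = 86 minutes.

86 minutes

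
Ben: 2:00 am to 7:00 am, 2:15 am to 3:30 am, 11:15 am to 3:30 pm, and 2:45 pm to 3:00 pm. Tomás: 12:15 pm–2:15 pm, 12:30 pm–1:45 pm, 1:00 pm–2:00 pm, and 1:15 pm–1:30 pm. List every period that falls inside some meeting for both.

First set merges to 2:00 am–7:00 am, 11:15 am–3:30 pm.
Second set merges to 12:15 pm–2:15 pm.
2:00 am–7:00 am meets no B interval.
11:15 am–3:30 pm ∩ B → 12:15 pm–2:15 pm.

12:15 pm–2:15 pm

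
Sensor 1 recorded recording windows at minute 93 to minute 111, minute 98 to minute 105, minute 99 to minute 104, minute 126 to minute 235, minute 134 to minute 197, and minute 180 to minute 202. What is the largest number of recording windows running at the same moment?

Sweep endpoints in order; track running count of active intervals.
Peak of 3 reached at minute 99.

3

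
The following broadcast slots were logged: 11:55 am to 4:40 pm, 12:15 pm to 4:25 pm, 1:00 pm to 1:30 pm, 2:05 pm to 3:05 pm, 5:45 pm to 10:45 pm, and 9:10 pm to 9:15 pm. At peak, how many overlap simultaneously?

3

At 1:00 pm, 3 of the intervals are simultaneously active.
No point has more.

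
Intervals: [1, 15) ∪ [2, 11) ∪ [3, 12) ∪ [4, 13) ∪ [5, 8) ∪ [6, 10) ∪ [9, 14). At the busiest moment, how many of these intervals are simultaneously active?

6

Sweep endpoints in order; track running count of active intervals.
Peak of 6 reached at 6.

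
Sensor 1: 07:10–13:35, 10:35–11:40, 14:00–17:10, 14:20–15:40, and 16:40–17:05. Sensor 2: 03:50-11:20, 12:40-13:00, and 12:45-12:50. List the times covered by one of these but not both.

03:50–07:10, 11:20–12:40, 13:00–13:35, 14:00–17:10

Merge the first list: 07:10–13:35, 14:00–17:10.
Merge the second list: 03:50–11:20, 12:40–13:00.
A but not B: 11:20–12:40, 13:00–13:35, 14:00–17:10.
B but not A: 03:50–07:10.
Combining gives A △ B.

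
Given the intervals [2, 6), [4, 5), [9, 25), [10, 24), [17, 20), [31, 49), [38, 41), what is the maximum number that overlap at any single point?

Walk the sorted start/end points keeping a running depth.
The depth first hits 3 at 17.

3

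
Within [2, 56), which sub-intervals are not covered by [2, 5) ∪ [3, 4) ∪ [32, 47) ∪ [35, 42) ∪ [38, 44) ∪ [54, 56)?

[5, 32) ∪ [47, 54)

The merged coverage is [2, 5), [32, 47), [54, 56).
Complement within [2, 56): [5, 32), [47, 54).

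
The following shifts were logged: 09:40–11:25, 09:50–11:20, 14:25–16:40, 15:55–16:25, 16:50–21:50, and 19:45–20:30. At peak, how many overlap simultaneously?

2

At 09:50, 2 of the intervals are simultaneously active.
No point has more.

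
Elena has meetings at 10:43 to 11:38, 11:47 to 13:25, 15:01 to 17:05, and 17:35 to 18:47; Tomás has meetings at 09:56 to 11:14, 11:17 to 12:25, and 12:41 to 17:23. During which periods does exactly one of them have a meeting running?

09:56–10:43, 11:14–11:17, 11:38–11:47, 12:25–12:41, 13:25–15:01, 17:05–17:23, 17:35–18:47

A but not B: 11:14–11:17, 12:25–12:41, 17:35–18:47.
B but not A: 09:56–10:43, 11:38–11:47, 13:25–15:01, 17:05–17:23.
Combining gives A △ B.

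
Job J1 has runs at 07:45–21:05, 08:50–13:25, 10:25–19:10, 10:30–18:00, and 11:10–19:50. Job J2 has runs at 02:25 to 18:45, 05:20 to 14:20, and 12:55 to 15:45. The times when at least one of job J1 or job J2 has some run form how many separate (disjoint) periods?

1

First set merges to 07:45–21:05.
Second set merges to 02:25–18:45.
A ∪ B = 02:25–21:05.
That is 1 disjoint piece.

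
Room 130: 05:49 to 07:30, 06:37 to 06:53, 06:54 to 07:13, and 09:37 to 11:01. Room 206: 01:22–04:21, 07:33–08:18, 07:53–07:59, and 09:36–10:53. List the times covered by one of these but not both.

01:22–04:21, 05:49–07:30, 07:33–08:18, 09:36–09:37, 10:53–11:01

Merge the first list: 05:49–07:30, 09:37–11:01.
Merge the second list: 01:22–04:21, 07:33–08:18, 09:36–10:53.
A but not B: 05:49–07:30, 10:53–11:01.
B but not A: 01:22–04:21, 07:33–08:18, 09:36–09:37.
Combining gives A △ B.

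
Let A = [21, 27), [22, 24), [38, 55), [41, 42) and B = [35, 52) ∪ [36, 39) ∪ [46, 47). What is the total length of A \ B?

Merge the first list: [21, 27), [38, 55).
Merge the second list: [35, 52).
A \ B = [21, 27), [52, 55).
Total: 6 + 3 = 9.

9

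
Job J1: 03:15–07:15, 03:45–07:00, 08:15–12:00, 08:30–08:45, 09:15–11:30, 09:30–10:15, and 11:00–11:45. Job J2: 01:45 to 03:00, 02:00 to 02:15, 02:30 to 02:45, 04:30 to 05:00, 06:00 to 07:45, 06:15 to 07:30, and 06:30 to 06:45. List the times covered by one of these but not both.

A, merged: 03:15–07:15, 08:15–12:00.
B, merged: 01:45–03:00, 04:30–05:00, 06:00–07:45.
A but not B: 03:15–04:30, 05:00–06:00, 08:15–12:00.
B but not A: 01:45–03:00, 07:15–07:45.
Combining gives A △ B.

01:45–03:00, 03:15–04:30, 05:00–06:00, 07:15–07:45, 08:15–12:00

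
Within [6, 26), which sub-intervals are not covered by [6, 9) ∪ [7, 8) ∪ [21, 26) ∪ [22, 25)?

Covered (merged): [6, 9), [21, 26).
Uncovered inside [6, 26): [9, 21).

[9, 21)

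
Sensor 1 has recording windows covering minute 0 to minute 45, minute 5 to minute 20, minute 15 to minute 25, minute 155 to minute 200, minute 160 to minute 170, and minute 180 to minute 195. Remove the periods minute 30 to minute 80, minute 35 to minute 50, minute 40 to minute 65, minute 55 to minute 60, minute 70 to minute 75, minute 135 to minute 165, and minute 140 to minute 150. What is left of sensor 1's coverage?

minute 0 to minute 30, minute 165 to minute 200

Merge the first list: minute 0 to minute 45, minute 155 to minute 200.
Merge the second list: minute 30 to minute 80, minute 135 to minute 165.
minute 0 to minute 45 minus B → minute 0 to minute 30.
minute 155 to minute 200 minus B → minute 165 to minute 200.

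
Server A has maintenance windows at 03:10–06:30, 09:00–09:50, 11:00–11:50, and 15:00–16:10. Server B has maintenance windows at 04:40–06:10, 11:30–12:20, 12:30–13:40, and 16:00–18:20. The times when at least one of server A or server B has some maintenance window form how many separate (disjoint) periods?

A ∪ B = 03:10–06:30, 09:00–09:50, 11:00–12:20, 12:30–13:40, 15:00–18:20.
That is 5 disjoint pieces.

5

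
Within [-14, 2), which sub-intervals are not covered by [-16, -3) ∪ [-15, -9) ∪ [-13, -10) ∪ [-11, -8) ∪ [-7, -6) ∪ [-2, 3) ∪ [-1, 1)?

Covered (merged): [-16, -3), [-2, 3).
Complement within [-14, 2): [-3, -2).

[-3, -2)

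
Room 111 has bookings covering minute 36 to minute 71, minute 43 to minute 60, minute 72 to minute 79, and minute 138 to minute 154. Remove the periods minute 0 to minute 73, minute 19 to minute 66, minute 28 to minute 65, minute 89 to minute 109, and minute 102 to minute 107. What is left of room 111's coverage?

minute 73 to minute 79, minute 138 to minute 154

Merge the first list: minute 36 to minute 71, minute 72 to minute 79, minute 138 to minute 154.
Merge the second list: minute 0 to minute 73, minute 89 to minute 109.
minute 36 to minute 71: fully covered by B → removed.
minute 72 to minute 79 minus B → minute 73 to minute 79.
minute 138 to minute 154: no B overlap → unchanged.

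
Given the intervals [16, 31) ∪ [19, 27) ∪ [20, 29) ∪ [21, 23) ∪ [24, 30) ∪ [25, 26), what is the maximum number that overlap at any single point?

5

Walk the sorted start/end points keeping a running depth.
The depth first hits 5 at 25.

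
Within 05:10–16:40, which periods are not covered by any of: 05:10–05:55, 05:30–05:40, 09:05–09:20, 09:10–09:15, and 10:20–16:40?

05:55–09:05, 09:20–10:20

The merged coverage is 05:10–05:55, 09:05–09:20, 10:20–16:40.
Uncovered inside 05:10–16:40: 05:55–09:05, 09:20–10:20.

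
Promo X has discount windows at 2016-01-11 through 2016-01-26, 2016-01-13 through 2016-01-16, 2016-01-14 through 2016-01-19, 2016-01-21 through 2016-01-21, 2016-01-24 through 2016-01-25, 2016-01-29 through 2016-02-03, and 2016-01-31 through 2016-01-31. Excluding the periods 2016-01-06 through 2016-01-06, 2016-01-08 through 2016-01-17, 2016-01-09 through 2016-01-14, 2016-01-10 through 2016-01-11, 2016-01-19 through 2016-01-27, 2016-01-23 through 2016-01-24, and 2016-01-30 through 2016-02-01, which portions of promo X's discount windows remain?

2016-01-18 through 2016-01-18, 2016-01-29 through 2016-01-29, 2016-02-02 through 2016-02-03

Merge the first list: 2016-01-11 through 2016-01-26, 2016-01-29 through 2016-02-03.
Merge the second list: 2016-01-06 through 2016-01-06, 2016-01-08 through 2016-01-17, 2016-01-19 through 2016-01-27, 2016-01-30 through 2016-02-01.
2016-01-11 through 2016-01-26 \ B = 2016-01-18 through 2016-01-18.
2016-01-29 through 2016-02-03 \ B = 2016-01-29 through 2016-01-29, 2016-02-02 through 2016-02-03.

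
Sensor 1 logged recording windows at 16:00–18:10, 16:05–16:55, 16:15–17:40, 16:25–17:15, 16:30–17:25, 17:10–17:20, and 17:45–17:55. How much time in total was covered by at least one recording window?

2 h 10 min

Merged: 16:00-18:10.
Length: 2 h 10 min.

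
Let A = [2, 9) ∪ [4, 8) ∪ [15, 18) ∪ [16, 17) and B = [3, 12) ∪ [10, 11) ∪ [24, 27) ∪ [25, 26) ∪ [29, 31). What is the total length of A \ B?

First set merges to [2, 9), [15, 18).
Second set merges to [3, 12), [24, 27), [29, 31).
A \ B = [2, 3), [15, 18).
Total: 1 + 3 = 4.

4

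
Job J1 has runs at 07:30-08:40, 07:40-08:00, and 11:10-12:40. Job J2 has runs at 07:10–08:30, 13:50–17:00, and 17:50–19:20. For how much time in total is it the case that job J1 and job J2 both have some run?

1 h

A, merged: 07:30–08:40, 11:10–12:40.
A ∩ B = 07:30–08:30.
Total: 1 h.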